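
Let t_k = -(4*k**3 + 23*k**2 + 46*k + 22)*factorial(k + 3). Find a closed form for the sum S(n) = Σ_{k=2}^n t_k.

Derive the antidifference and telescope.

r(k) = (4*k**4 + 51*k**3 + 244*k**2 + 511*k + 380)/(4*k**3 + 23*k**2 + 46*k + 22) after simplifying.
Gosper form: A/B · C(k+1)/C(k) with A=k + 4, B=1, C=k**3 + 23*k**2/4 + 23*k/2 + 11/2.
Solve (k + 4)·f(k+1) − (1)·f(k) = k**3 + 23*k**2/4 + 23*k/2 + 11/2.
From deg A=1, deg B=0, deg C=3: d=2.
Match coefficients ⇒ f(k) = (4*k**2 + 3*k - 2)/4.
Certificate R = B(k−1)f/C = (4*k**2 + 3*k - 2)/(4*k**3 + 23*k**2 + 46*k + 22) gives s_k = -(4*k**2 + 3*k - 2)*factorial(k + 3).
Verify: -(4*k**3 + 23*k**2 + 46*k + 22)*factorial(k + 3) matches t_k.
Σ_(k=2)^n t_k = s_(n+1) − s_(2) = (-(4*n**2 + 11*n + 5)*factorial(n + 4)) − (-2400), i.e. -4*n**2*factorial(n + 4) - 11*n*factorial(n + 4) - 5*factorial(n + 4) + 2400.

S(n) = -4*n**2*factorial(n + 4) - 11*n*factorial(n + 4) - 5*factorial(n + 4) + 2400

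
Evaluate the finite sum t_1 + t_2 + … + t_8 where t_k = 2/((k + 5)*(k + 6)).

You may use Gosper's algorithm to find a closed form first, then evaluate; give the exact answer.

t_(k+1)/t_k = (k + 5)/(k + 7).
Take A(k)=k + 5, B(k)=k + 7, C(k)=1.
Need (k + 5)·f(k+1) − (k + 6)·f(k) = 1.
Bound: deg f ≤ 1.
Solve for f: f(k) = k/5 (degree 1 ≤ 1).
Certificate R = B(k−1)f/C = k*(k + 6)/5 gives s_k = 2*k/(5*(k + 5)).
s_(k+1) − s_k = 2/(k**2 + 11*k + 30) = t_k.
Telescoping: Σ = s_(9) − s_(1) = 9/35 − (1/15) = 4/21.

Σ = 4/21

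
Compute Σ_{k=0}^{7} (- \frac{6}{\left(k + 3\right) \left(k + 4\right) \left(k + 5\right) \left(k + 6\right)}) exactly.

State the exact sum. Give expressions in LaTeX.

Σ = -23/715

Compute t_(k+1)/t_k: get (k + 3)/(k + 7).
A = k + 3, B = k + 7, C = 1.
Solve (k + 3)·f(k+1) − (k + 6)·f(k) = 1.
Bound: deg f ≤ 3.
Solve for f: f(k) = k*(k**2 + 12*k + 47)/180 (degree 3 ≤ 3).
So s_k = (B(k−1)f/C)·t_k = (k*(k + 6)*(k**2 + 12*k + 47)/180)·t_k = k*(-k**2 - 12*k - 47)/(30*(k + 3)*(k + 4)*(k + 5)).
Δs = -6/(k**4 + 18*k**3 + 119*k**2 + 342*k + 360), as required.
Evaluate s at k=8 and k=0: -23/715 and 0; difference -23/715.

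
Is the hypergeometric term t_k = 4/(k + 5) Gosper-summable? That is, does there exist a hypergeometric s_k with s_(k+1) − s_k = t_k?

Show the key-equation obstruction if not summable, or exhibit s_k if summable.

No — the linear system for f has no solution.

Ratio r(k) = (k + 5)/(k + 6).
Factor: A=k + 5; B=k + 6; C=1.
Solve (k + 5)·f(k+1) − (k + 5)·f(k) = 1.
From deg A=1, deg B=1, deg C=0: d=0.
Write f(k) = c0. Then LHS − RHS = -1, requiring -1 = 0: contradictory. No certificate.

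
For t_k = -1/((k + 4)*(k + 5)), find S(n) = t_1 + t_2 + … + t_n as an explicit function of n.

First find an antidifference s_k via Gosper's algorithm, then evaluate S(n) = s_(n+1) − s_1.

Step 1: r(k) = (k + 4)/(k + 6).
Take A(k)=k + 4, B(k)=k + 6, C(k)=1.
Set up (k + 4)·f(k+1) − (k + 5)·f(k) − (1) = 0.
Degrees (1,1,0) ⇒ d ≤ 1.
Solving with deg f ≤ 1: f(k) = k/4.
So s_k = (B(k−1)f/C)·t_k = (k*(k + 5)/4)·t_k = -k/(4*k + 16).
Verify: -1/(k**2 + 9*k + 20) matches t_k.
s_(n+1) = (-n - 1)/(4*(n + 5)) and s_(1) = -1/20, so S(n) = -n/(5*n + 25).

S(n) = -n/(5*n + 25)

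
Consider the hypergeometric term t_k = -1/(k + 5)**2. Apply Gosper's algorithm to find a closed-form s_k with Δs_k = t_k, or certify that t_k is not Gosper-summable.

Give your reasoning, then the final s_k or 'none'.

t_(k+1)/t_k = (k + 5)**2/(k + 6)**2.
Take A(k)=k**2 + 10*k + 25, B(k)=k**2 + 12*k + 36, C(k)=1.
Need (k**2 + 10*k + 25)·f(k+1) − (k**2 + 10*k + 25)·f(k) = 1.
Degrees (2,2,0) ⇒ d ≤ 0.
Write f(k) = c0. Then LHS − RHS = -1, requiring -1 = 0: contradictory. No certificate.

none — t_k is not Gosper-summable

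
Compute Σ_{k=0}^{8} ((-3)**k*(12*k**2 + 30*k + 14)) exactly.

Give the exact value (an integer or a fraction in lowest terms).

r(k) = 3*(-6*k**2 - 27*k - 28)/(6*k**2 + 15*k + 7) after simplifying.
Take A(k)=-3, B(k)=1, C(k)=k**2 + 5*k/2 + 7/6.
f must satisfy (-3)·f(k+1) − (1)·f(k) = k**2 + 5*k/2 + 7/6.
Degrees (0,0,2) ⇒ d ≤ 2.
A polynomial solution: f(k) = -(3*k**2 + 3*k - 1)/12.
Get s_k = R·t_k = (-3)**k*(-3*k**2 - 3*k + 1) with R(k) = B(k−1)f(k)/C(k) = -(3*k**2 + 3*k - 1)/(2*(6*k**2 + 15*k + 7)).
Verify: (-3)**k*(12*k**2 + 30*k + 14) matches t_k.
Evaluate s at k=9 and k=0: 5294727 and 1; difference 5294726.

Σ = 5294726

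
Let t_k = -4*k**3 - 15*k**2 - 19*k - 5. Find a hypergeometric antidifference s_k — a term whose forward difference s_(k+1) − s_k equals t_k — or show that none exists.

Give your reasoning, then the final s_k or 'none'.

Ratio r(k) = (4*k**3 + 27*k**2 + 61*k + 43)/(4*k**3 + 15*k**2 + 19*k + 5).
Gosper form: A/B · C(k+1)/C(k) with A=1, B=1, C=k**3 + 15*k**2/4 + 19*k/4 + 5/4.
Set up (1)·f(k+1) − (1)·f(k) − (k**3 + 15*k**2/4 + 19*k/4 + 5/4) = 0.
deg f ≤ 4 (via 0,0,3).
Solving with deg f ≤ 4: f(k) = k*(k**3 + 3*k**2 + 3*k - 2)/4.
R(k) = B(k−1)·f(k)/C(k) = k*(k**3 + 3*k**2 + 3*k - 2)/(4*k**3 + 15*k**2 + 19*k + 5); s_k = R·t_k = k*(-k**3 - 3*k**2 - 3*k + 2).
Verify: -4*k**3 - 15*k**2 - 19*k - 5 matches t_k.

s_k = k*(-k**3 - 3*k**2 - 3*k + 2)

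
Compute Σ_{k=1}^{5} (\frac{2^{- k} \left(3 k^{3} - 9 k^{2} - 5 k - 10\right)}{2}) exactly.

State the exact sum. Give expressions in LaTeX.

Σ = -541/64

Ratio r(k) = (3*k**3 - 14*k - 21)/(2*(3*k**3 - 9*k**2 - 5*k - 10)).
Take A(k)=1/2, B(k)=1, C(k)=k**3 - 3*k**2 - 5*k/3 - 10/3.
Solve (1/2)·f(k+1) − (1)·f(k) = k**3 - 3*k**2 - 5*k/3 - 10/3.
deg f ≤ 3 (via 0,0,3).
Coefficient equations give f(k) = -2*(3*k**3 + 4*k - 3)/3.
Then R = B(k−1)f/C = -2*(3*k**3 + 4*k - 3)/(3*k**3 - 9*k**2 - 5*k - 10), so s_k = R(k)·t_k = (-3*k**3 - 4*k + 3)/2**k.
Δs = (3*k**3 - 9*k**2 - 5*k - 10)/(2*2**k), as required.
Sum = s_(6) − s_(1); s_(6) = -669/64, s_(1) = -2 ⇒ -541/64.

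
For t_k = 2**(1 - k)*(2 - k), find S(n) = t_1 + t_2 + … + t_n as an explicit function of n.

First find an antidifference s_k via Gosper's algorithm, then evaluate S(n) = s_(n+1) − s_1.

Ratio r(k) = (k - 1)/(2*(k - 2)).
So A=1/2 and B=1, with C=k - 2.
Need (1/2)·f(k+1) − (1)·f(k) = k - 2.
From deg A=0, deg B=0, deg C=1: d=1.
A polynomial solution: f(k) = -2*(k - 1).
Get s_k = R·t_k = 2**(2 - k)*(k - 1) with R(k) = B(k−1)f(k)/C(k) = -2*(k - 1)/(k - 2).
s_(k+1) − s_k = 2**(1 - k)*(2 - k) = t_k.
Evaluate: s_(n+1) = 2**(1 - n)*n; subtract s_(1) = 0 ⇒ S(n) = 2**(1 - n)*n.

S(n) = 2**(1 - n)*n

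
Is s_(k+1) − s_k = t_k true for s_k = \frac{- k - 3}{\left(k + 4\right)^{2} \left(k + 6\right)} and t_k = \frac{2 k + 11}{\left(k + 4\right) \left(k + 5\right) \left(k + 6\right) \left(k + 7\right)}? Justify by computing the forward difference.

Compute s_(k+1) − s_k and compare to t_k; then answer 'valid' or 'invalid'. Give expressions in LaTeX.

s_(k+1) = (-k - 4)/((k + 5)**2*(k + 7))
s_(k+1) − s_k = ((k + 3)*(k + 5)**2*(k + 7) - (k + 4)**3*(k + 6))/((k + 4)**2*(k + 5)**2*(k + 6)*(k + 7))
(s_(k+1) − s_k) − t_k = (-3*k**2 - 31*k - 79)/(k**6 + 31*k**5 + 397*k**4 + 2689*k**3 + 10162*k**2 + 20320*k + 16800)

Invalid: residual \frac{- 3 k^{2} - 31 k - 79}{k^{6} + 31 k^{5} + 397 k^{4} + 2689 k^{3} + 10162 k^{2} + 20320 k + 16800} ≠ 0.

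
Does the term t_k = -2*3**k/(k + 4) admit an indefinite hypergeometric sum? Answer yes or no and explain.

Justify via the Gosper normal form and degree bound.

r(k) = 3*(k + 4)/(k + 5) after simplifying.
A = 3*k + 12, B = k + 5, C = 1.
Solve (3*k + 12)·f(k+1) − (k + 4)·f(k) = 1.
From deg A=1, deg B=1, deg C=0: d=-1.
Negative degree bound (-1): no f exists, t_k not Gosper-summable.

No — key equation has no polynomial f.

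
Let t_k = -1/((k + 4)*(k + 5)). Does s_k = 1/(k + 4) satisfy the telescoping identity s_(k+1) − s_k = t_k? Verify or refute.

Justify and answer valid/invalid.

s_(k+1) = 1/(k + 5)
s_(k+1) − s_k = -1/((k + 4)*(k + 5))
(s_(k+1) − s_k) − t_k = 0

valid; difference matches t_k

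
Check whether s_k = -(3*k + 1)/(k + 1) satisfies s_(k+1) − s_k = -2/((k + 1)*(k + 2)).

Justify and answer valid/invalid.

s_(k+1) = (-3*k - 4)/(k + 2)
s_(k+1) − s_k = -2/(k**2 + 3*k + 2)
(s_(k+1) − s_k) − t_k = 0

valid; difference matches t_k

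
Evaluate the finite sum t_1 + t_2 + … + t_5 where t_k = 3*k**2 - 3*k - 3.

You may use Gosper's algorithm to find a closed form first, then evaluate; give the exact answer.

Σ = 105

The ratio is (k**2 + k - 1)/(k**2 - k - 1).
Normal form (A,B,C) = (1, 1, k**2 - k - 1).
Key eq: (1)·f(k+1) = (1)·f(k) + (k**2 - k - 1).
deg f ≤ 3 (via 0,0,2).
Coefficient equations give f(k) = k*(k**2 - 3*k - 1)/3.
So s_k = (B(k−1)f/C)·t_k = (k*(k**2 - 3*k - 1)/(3*(k**2 - k - 1)))·t_k = k*(k**2 - 3*k - 1).
Check: Δs_k = 3*k**2 - 3*k - 3. ✓
Sum = s_(6) − s_(1); s_(6) = 102, s_(1) = -3 ⇒ 105.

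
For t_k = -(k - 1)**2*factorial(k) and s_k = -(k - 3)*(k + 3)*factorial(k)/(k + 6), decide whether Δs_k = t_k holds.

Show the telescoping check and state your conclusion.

Invalid: residual 3*(k**3 + 4*k**2 - 12*k + 9)*factorial(k)/((k + 6)*(k + 7)) ≠ 0.

s_(k+1) = -(k - 2)*(k + 4)*factorial(k + 1)/(k + 7)
s_(k+1) − s_k = -(k**4 + 8*k**3 + 5*k**2 - 35*k + 15)*factorial(k)/((k + 6)*(k + 7))
(s_(k+1) − s_k) − t_k = 3*(k**3 + 4*k**2 - 12*k + 9)*factorial(k)/((k + 6)*(k + 7))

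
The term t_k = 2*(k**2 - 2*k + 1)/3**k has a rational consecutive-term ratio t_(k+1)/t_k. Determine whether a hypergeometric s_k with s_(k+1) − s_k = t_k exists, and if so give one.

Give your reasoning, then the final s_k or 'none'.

s_k = 3**(1 - k)*(-k**2 + k - 1)

Step 1: r(k) = k**2/(3*(k**2 - 2*k + 1)).
Gosper form: A/B · C(k+1)/C(k) with A=1/3, B=1, C=k**2 - 2*k + 1.
Solve (1/3)·f(k+1) − (1)·f(k) = k**2 - 2*k + 1.
deg f ≤ 2 (via 0,0,2).
Solve for f: f(k) = -3*(k**2 - k + 1)/2 (degree 2 ≤ 2).
R(k) = B(k−1)·f(k)/C(k) = -3*(k**2 - k + 1)/(2*(k - 1)**2); s_k = R·t_k = 3**(1 - k)*(-k**2 + k - 1).
Check: Δs_k = 2*(k**2 - 2*k + 1)/3**k. ✓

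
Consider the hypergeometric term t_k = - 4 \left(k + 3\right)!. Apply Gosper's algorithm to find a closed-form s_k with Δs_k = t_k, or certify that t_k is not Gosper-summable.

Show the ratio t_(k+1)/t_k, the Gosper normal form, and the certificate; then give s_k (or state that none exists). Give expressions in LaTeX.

no hypergeometric antidifference exists

Step 1: r(k) = k + 4.
A = k + 4, B = 1, C = 1.
Need (k + 4)·f(k+1) − (1)·f(k) = 1.
deg f ≤ -1 (via 1,0,0).
deg f ≤ -1 is impossible — no certificate.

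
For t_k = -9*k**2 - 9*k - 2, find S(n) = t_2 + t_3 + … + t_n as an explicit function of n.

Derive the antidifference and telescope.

Compute t_(k+1)/t_k: get (9*k**2 + 27*k + 20)/(9*k**2 + 9*k + 2).
Gosper form: A/B · C(k+1)/C(k) with A=1, B=1, C=k**2 + k + 2/9.
f must satisfy (1)·f(k+1) − (1)·f(k) = k**2 + k + 2/9.
From deg A=0, deg B=0, deg C=2: d=3.
Match coefficients ⇒ f(k) = k*(3*k**2 - 1)/9.
Get s_k = R·t_k = -3*k**3 + k with R(k) = B(k−1)f(k)/C(k) = k*(3*k**2 - 1)/((3*k + 1)*(3*k + 2)).
Δs = -9*k**2 - 9*k - 2, as required.
s_(n+1) = -3*n**3 - 9*n**2 - 8*n - 2 and s_(2) = -22, so S(n) = -3*n**3 - 9*n**2 - 8*n + 20.

S(n) = -3*n**3 - 9*n**2 - 8*n + 20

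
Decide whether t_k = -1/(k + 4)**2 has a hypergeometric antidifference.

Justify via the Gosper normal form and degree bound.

Ratio r(k) = (k + 4)**2/(k + 5)**2.
Factor: A=k**2 + 8*k + 16; B=k**2 + 10*k + 25; C=1.
Need (k**2 + 8*k + 16)·f(k+1) − (k**2 + 8*k + 16)·f(k) = 1.
d = 0 from the (2,2,0) case.
Put f(k) = c0: A·f(k+1) − B(k−1)·f(k) − C = -1; need -1 = 0 — inconsistent ⇒ no f, not summable.

No — key equation has no polynomial f.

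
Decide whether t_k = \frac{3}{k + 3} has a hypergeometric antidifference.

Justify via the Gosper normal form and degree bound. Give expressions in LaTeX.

Step 1: r(k) = (k + 3)/(k + 4).
A = k + 3, B = k + 4, C = 1.
Set up (k + 3)·f(k+1) − (k + 3)·f(k) − (1) = 0.
Bound: deg f ≤ 0.
Generic f = c0 gives residual -1; -1 = 0 cannot hold, so t_k is not Gosper-summable.

No. Not Gosper-summable.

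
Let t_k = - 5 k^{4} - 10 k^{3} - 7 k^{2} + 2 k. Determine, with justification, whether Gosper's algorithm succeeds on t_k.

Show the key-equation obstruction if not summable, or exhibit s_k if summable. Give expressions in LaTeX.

Ratio r(k) = (5*k**4 + 30*k**3 + 67*k**2 + 62*k + 20)/(k*(5*k**3 + 10*k**2 + 7*k - 2)).
Gosper form: A/B · C(k+1)/C(k) with A=1, B=1, C=k**4 + 2*k**3 + 7*k**2/5 - 2*k/5.
Solve (1)·f(k+1) − (1)·f(k) = k**4 + 2*k**3 + 7*k**2/5 - 2*k/5.
Degrees (0,0,4) ⇒ d ≤ 5.
Solve for f: f(k) = k*(k - 1)**2*(k**2 + 2*k + 2)/5 (degree 5 ≤ 5).
Then R = B(k−1)f/C = (k - 1)**2*(k**2 + 2*k + 2)/(5*k**3 + 10*k**2 + 7*k - 2), so s_k = R(k)·t_k = k*(-k**4 + k**2 + 2*k - 2).
Verify: k*(-5*k**3 - 10*k**2 - 7*k + 2) matches t_k.

Yes. s_k = k \left(- k^{4} + k^{2} + 2 k - 2\right).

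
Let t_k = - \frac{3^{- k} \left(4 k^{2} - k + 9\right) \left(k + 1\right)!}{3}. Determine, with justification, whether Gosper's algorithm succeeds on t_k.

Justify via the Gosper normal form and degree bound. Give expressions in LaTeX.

Step 1: r(k) = (k + 2)*(-k + 4*(k + 1)**2 + 8)/(3*(4*k**2 - k + 9)).
Gosper form: A/B · C(k+1)/C(k) with A=k/3 + 2/3, B=1, C=k**2 - k/4 + 9/4.
f must satisfy (k/3 + 2/3)·f(k+1) − (1)·f(k) = k**2 - k/4 + 9/4.
From deg A=1, deg B=0, deg C=2: d=1.
Coefficient equations give f(k) = 3*(4*k - 1)/4.
Certificate R = B(k−1)f/C = 3*(4*k - 1)/(4*k**2 - k + 9) gives s_k = -(4*k - 1)*factorial(k + 1)/3**k.
Check: Δs_k = -(4*k**2 - k + 9)*factorial(k + 1)/(3*3**k). ✓

Yes. s_k = - 3^{- k} \left(4 k - 1\right) \left(k + 1\right)!.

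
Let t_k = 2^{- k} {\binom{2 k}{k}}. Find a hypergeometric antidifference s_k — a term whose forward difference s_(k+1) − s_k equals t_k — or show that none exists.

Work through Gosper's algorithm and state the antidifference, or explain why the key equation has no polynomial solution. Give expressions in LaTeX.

t_(k+1)/t_k = (2*k + 1)/(k + 1).
Factor: A=2*k + 1; B=k + 1; C=1.
f must satisfy (2*k + 1)·f(k+1) − (k)·f(k) = 1.
Bound: deg f ≤ -1.
d = -1 < 0 ⇒ no nonzero polynomial f; not summable.

no hypergeometric antidifference exists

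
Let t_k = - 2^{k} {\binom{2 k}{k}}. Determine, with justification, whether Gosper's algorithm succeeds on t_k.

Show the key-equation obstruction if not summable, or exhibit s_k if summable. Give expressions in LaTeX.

Compute t_(k+1)/t_k: get 4*(2*k + 1)/(k + 1).
So A=8*k + 4 and B=k + 1, with C=1.
f must satisfy (8*k + 4)·f(k+1) − (k)·f(k) = 1.
Bound: deg f ≤ -1.
Negative degree bound (-1): no f exists, t_k not Gosper-summable.

No — key equation has no polynomial f.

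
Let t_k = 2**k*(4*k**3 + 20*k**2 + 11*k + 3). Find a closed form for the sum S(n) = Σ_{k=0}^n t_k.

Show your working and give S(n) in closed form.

Ratio r(k) = 2*(4*k**3 + 32*k**2 + 63*k + 38)/(4*k**3 + 20*k**2 + 11*k + 3).
Normal form (A,B,C) = (2, 1, k**3 + 5*k**2 + 11*k/4 + 3/4).
Set up (2)·f(k+1) − (1)·f(k) − (k**3 + 5*k**2 + 11*k/4 + 3/4) = 0.
From deg A=0, deg B=0, deg C=3: d=3.
A polynomial solution: f(k) = (k - 1)*(4*k**2 + 3)/4.
R(k) = B(k−1)·f(k)/C(k) = (k - 1)*(4*k**2 + 3)/(4*k**3 + 20*k**2 + 11*k + 3); s_k = R·t_k = 2**k*(4*k**3 - 4*k**2 + 3*k - 3).
Δs = 2**k*(4*k**3 + 20*k**2 + 11*k + 3), as required.
Evaluate: s_(n+1) = 2**(n + 1)*n*(4*n**2 + 8*n + 7); subtract s_(0) = -3 ⇒ S(n) = 8*2**n*n**3 + 16*2**n*n**2 + 14*2**n*n + 3.

S(n) = 8*2**n*n**3 + 16*2**n*n**2 + 14*2**n*n + 3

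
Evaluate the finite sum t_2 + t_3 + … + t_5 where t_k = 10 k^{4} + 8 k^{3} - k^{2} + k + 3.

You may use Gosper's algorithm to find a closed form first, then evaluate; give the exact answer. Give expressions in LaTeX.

r(k) = (10*k**4 + 48*k**3 + 83*k**2 + 63*k + 21)/(10*k**4 + 8*k**3 - k**2 + k + 3) after simplifying.
Gosper form: A/B · C(k+1)/C(k) with A=1, B=1, C=k**4 + 4*k**3/5 - k**2/10 + k/10 + 3/10.
Need (1)·f(k+1) − (1)·f(k) = k**4 + 4*k**3/5 - k**2/10 + k/10 + 3/10.
deg f ≤ 5 (via 0,0,4).
Solving with deg f ≤ 5: f(k) = k*(2*k**4 - 3*k**3 - k**2 + 3*k + 2)/10.
So s_k = (B(k−1)f/C)·t_k = (k*(2*k**4 - 3*k**3 - k**2 + 3*k + 2)/(10*k**4 + 8*k**3 - k**2 + k + 3))·t_k = k*(2*k**4 - 3*k**3 - k**2 + 3*k + 2).
s_(k+1) − s_k = 10*k**4 + 8*k**3 - k**2 + k + 3 = t_k.
Σ_(k=2)^(5) t_k = s_(6) − s_(2) = 11568 − (24) = 11544.

Σ = 11544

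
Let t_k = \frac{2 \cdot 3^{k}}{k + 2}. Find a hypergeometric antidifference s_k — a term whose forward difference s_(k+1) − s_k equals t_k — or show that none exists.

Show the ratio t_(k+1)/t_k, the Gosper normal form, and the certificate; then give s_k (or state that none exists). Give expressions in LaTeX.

no hypergeometric antidifference exists

t_(k+1)/t_k = 3*(k + 2)/(k + 3).
So A=3*k + 6 and B=k + 3, with C=1.
Set up (3*k + 6)·f(k+1) − (k + 2)·f(k) − (1) = 0.
Bound: deg f ≤ -1.
Negative degree bound (-1): no f exists, t_k not Gosper-summable.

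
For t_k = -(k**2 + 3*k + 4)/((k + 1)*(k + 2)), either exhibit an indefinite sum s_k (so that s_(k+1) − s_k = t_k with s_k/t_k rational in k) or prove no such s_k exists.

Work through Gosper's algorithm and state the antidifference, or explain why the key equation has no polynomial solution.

s_k = k*(-k - 3)/(k + 1)

The ratio is (k + 1)*(3*k + (k + 1)**2 + 7)/((k + 3)*(k**2 + 3*k + 4)).
A = k + 1, B = k + 3, C = k**2 + 3*k + 4.
Set up (k + 1)·f(k+1) − (k + 2)·f(k) − (k**2 + 3*k + 4) = 0.
deg f ≤ 2 (via 1,1,2).
Match coefficients ⇒ f(k) = k*(k + 3).
R(k) = B(k−1)·f(k)/C(k) = k*(k + 2)*(k + 3)/(k**2 + 3*k + 4); s_k = R·t_k = k*(-k - 3)/(k + 1).
Δs = (-k**2 - 3*k - 4)/(k**2 + 3*k + 2), as required.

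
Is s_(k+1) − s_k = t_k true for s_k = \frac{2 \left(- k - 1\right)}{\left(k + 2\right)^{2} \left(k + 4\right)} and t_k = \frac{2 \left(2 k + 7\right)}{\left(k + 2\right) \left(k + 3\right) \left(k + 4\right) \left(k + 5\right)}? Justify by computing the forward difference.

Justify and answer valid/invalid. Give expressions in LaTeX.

s_(k+1) = 2*(-k - 2)/((k + 3)**2*(k + 5))
s_(k+1) − s_k = 2*(2*k**3 + 14*k**2 + 28*k + 13)/(k**6 + 19*k**5 + 147*k**4 + 593*k**3 + 1316*k**2 + 1524*k + 720)
(s_(k+1) − s_k) − t_k = 2*(-3*k**2 - 19*k - 29)/(k**6 + 19*k**5 + 147*k**4 + 593*k**3 + 1316*k**2 + 1524*k + 720)

Invalid: residual \frac{2 \left(- 3 k^{2} - 19 k - 29\right)}{k^{6} + 19 k^{5} + 147 k^{4} + 593 k^{3} + 1316 k^{2} + 1524 k + 720} ≠ 0.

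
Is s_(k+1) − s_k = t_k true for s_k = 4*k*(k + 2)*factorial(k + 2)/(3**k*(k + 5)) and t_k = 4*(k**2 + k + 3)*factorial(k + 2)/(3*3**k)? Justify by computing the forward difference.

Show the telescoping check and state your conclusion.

Invalid: residual -4*(k**3 + 6*k**2 + 5*k + 15)*factorial(k + 2)/(3**k*(k + 5)*(k + 6)) ≠ 0.

s_(k+1) = 4*(k + 1)*(k + 3)*factorial(k + 3)/(3*3**k*(k + 6))
s_(k+1) − s_k = 4*(k**4 + 9*k**3 + 26*k**2 + 48*k + 45)*factorial(k + 2)/(3*3**k*(k + 5)*(k + 6))
(s_(k+1) − s_k) − t_k = -4*(k**3 + 6*k**2 + 5*k + 15)*factorial(k + 2)/(3**k*(k + 5)*(k + 6))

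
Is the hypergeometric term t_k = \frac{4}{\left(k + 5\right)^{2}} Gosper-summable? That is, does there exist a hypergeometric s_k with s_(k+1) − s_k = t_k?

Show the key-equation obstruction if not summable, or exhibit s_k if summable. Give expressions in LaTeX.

No — t_k has no hypergeometric antidifference.

Compute t_(k+1)/t_k: get (k + 5)**2/(k + 6)**2.
A = k**2 + 10*k + 25, B = k**2 + 12*k + 36, C = 1.
Need (k**2 + 10*k + 25)·f(k+1) − (k**2 + 10*k + 25)·f(k) = 1.
deg f ≤ 0 (via 2,2,0).
Put f(k) = c0: A·f(k+1) − B(k−1)·f(k) − C = -1; need -1 = 0 — inconsistent ⇒ no f, not summable.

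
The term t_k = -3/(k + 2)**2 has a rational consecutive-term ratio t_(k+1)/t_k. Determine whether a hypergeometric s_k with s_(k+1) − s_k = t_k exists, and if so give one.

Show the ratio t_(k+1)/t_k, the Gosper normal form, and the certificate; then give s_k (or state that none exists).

t_(k+1)/t_k = (k + 2)**2/(k + 3)**2.
Normal form (A,B,C) = (k**2 + 4*k + 4, k**2 + 6*k + 9, 1).
Set up (k**2 + 4*k + 4)·f(k+1) − (k**2 + 4*k + 4)·f(k) − (1) = 0.
From deg A=2, deg B=2, deg C=0: d=0.
Write f(k) = c0. Then LHS − RHS = -1, requiring -1 = 0: contradictory. No certificate.

no hypergeometric antidifference exists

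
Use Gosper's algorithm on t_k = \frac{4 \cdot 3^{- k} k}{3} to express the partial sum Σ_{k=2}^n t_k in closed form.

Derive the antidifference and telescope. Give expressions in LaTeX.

t_(k+1)/t_k = (k + 1)/(3*k).
So A=1/3 and B=1, with C=k.
Need (1/3)·f(k+1) − (1)·f(k) = k.
From deg A=0, deg B=0, deg C=1: d=1.
Solving with deg f ≤ 1: f(k) = -3*(2*k + 1)/4.
Certificate R = B(k−1)f/C = -3*(2*k + 1)/(4*k) gives s_k = (-2*k - 1)/3**k.
Δs = 4*k/(3*3**k), as required.
Σ_(k=2)^n t_k = s_(n+1) − s_(2) = (3**(-n - 1)*(-2*n - 3)) − (-5/9), i.e. 3**(-n - 2)*(5*3**n - 6*n - 9).

S(n) = 3^{- n - 2} \left(5 \cdot 3^{n} - 6 n - 9\right)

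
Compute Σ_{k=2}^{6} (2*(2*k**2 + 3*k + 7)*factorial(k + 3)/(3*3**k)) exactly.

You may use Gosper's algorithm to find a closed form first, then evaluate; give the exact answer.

Step 1: r(k) = (k + 4)*(3*k + 2*(k + 1)**2 + 10)/(3*(2*k**2 + 3*k + 7)).
Normal form (A,B,C) = (k/3 + 4/3, 1, k**2 + 3*k/2 + 7/2).
Set up (k/3 + 4/3)·f(k+1) − (1)·f(k) − (k**2 + 3*k/2 + 7/2) = 0.
d = 1 from the (1,0,2) case.
Match coefficients ⇒ f(k) = 3*(2*k - 1)/2.
Get s_k = R·t_k = 2*(2*k - 1)*factorial(k + 3)/3**k with R(k) = B(k−1)f(k)/C(k) = 3*(2*k - 1)/(2*k**2 + 3*k + 7).
s_(k+1) − s_k = 2*(2*k**2 + 3*k + 7)*factorial(k + 3)/(3*3**k) = t_k.
Evaluate s at k=7 and k=2: 1164800/27 and 80; difference 1162640/27.

Σ = 1162640/27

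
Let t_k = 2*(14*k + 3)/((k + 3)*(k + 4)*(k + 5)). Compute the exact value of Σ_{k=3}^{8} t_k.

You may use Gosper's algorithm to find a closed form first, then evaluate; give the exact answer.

Ratio r(k) = (k + 3)*(14*k + 17)/((k + 6)*(14*k + 3)).
So A=k + 3 and B=k + 6, with C=k + 3/14.
f must satisfy (k + 3)·f(k+1) − (k + 5)·f(k) = k + 3/14.
d = 2 from the (1,1,1) case.
A polynomial solution: f(k) = k*(15*k - 7)/112.
Get s_k = R·t_k = k*(15*k - 7)/(4*(k + 3)*(k + 4)) with R(k) = B(k−1)f(k)/C(k) = k*(k + 5)*(15*k - 7)/(8*(14*k + 3)).
s_(k+1) − s_k = 2*(14*k + 3)/(k**3 + 12*k**2 + 47*k + 60) = t_k.
Sum = s_(9) − s_(3); s_(9) = 24/13, s_(3) = 19/28 ⇒ 425/364.

Σ = 425/364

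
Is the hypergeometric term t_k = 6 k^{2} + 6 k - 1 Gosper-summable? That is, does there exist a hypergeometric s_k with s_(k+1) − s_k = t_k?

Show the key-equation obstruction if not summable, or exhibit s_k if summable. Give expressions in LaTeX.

Step 1: r(k) = (6*k**2 + 18*k + 11)/(6*k**2 + 6*k - 1).
Gosper form: A/B · C(k+1)/C(k) with A=1, B=1, C=k**2 + k - 1/6.
Set up (1)·f(k+1) − (1)·f(k) − (k**2 + k - 1/6) = 0.
deg f ≤ 3 (via 0,0,2).
Coefficient equations give f(k) = k*(2*k**2 - 3)/6.
R(k) = B(k−1)·f(k)/C(k) = k*(2*k**2 - 3)/(6*k**2 + 6*k - 1); s_k = R·t_k = k*(2*k**2 - 3).
Verify: 6*k**2 + 6*k - 1 matches t_k.

Yes. s_k = k \left(2 k^{2} - 3\right).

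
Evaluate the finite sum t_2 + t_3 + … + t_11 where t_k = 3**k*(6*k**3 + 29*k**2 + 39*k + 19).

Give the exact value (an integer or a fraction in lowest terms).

Σ = 2850117786

Step 1: r(k) = 3*(6*k**3 + 47*k**2 + 115*k + 93)/(6*k**3 + 29*k**2 + 39*k + 19).
Factor: A=3; B=1; C=k**3 + 29*k**2/6 + 13*k/2 + 19/6.
f must satisfy (3)·f(k+1) − (1)·f(k) = k**3 + 29*k**2/6 + 13*k/2 + 19/6.
d = 3 from the (0,0,3) case.
Solve for f: f(k) = (3*k**3 + k**2 + 3*k - 1)/6 (degree 3 ≤ 3).
Get s_k = R·t_k = 3**k*(3*k**3 + k**2 + 3*k - 1) with R(k) = B(k−1)f(k)/C(k) = (3*k**3 + k**2 + 3*k - 1)/(6*k**3 + 29*k**2 + 39*k + 19).
Check: Δs_k = 3**k*(6*k**3 + 29*k**2 + 39*k + 19). ✓
Telescoping: Σ = s_(12) − s_(2) = 2850118083 − (297) = 2850117786.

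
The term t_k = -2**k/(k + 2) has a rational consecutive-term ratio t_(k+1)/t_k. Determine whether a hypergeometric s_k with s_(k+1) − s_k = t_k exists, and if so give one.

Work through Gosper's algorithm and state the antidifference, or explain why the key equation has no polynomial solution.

no hypergeometric antidifference exists

r(k) = 2*(k + 2)/(k + 3) after simplifying.
A = 2*k + 4, B = k + 3, C = 1.
Solve (2*k + 4)·f(k+1) − (k + 2)·f(k) = 1.
d = -1 from the (1,1,0) case.
deg f ≤ -1 is impossible — no certificate.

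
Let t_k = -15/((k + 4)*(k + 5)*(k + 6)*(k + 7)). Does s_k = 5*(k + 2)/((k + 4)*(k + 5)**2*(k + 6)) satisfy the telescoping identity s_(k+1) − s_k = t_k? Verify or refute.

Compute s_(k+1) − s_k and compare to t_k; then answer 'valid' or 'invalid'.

s_(k+1) = 5*(k + 3)/((k + 5)*(k + 6)**2*(k + 7))
s_(k+1) − s_k = 15*(-k**2 - 7*k - 8)/(k**6 + 33*k**5 + 451*k**4 + 3267*k**3 + 13228*k**2 + 28380*k + 25200)
(s_(k+1) − s_k) − t_k = 30*(2*k + 11)/(k**6 + 33*k**5 + 451*k**4 + 3267*k**3 + 13228*k**2 + 28380*k + 25200)

Invalid: residual 30*(2*k + 11)/(k**6 + 33*k**5 + 451*k**4 + 3267*k**3 + 13228*k**2 + 28380*k + 25200) ≠ 0.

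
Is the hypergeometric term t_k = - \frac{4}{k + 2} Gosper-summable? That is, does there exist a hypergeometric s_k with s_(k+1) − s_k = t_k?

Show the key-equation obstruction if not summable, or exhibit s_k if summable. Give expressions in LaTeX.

Step 1: r(k) = (k + 2)/(k + 3).
So A=k + 2 and B=k + 3, with C=1.
f must satisfy (k + 2)·f(k+1) − (k + 2)·f(k) = 1.
d = 0 from the (1,1,0) case.
Generic f = c0 gives residual -1; -1 = 0 cannot hold, so t_k is not Gosper-summable.

No — key equation has no polynomial f.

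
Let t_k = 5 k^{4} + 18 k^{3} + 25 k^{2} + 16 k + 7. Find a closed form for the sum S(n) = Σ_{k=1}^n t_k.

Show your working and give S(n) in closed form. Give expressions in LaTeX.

Ratio r(k) = (5*k**4 + 38*k**3 + 109*k**2 + 140*k + 71)/(5*k**4 + 18*k**3 + 25*k**2 + 16*k + 7).
Factor: A=1; B=1; C=k**4 + 18*k**3/5 + 5*k**2 + 16*k/5 + 7/5.
Key eq: (1)·f(k+1) = (1)·f(k) + (k**4 + 18*k**3/5 + 5*k**2 + 16*k/5 + 7/5).
d = 5 from the (0,0,4) case.
Solving with deg f ≤ 5: f(k) = k*(k**2 - k + 1)*(k**2 + 3*k + 3)/5.
So s_k = (B(k−1)f/C)·t_k = (k*(k**2 - k + 1)*(k**2 + 3*k + 3)/(5*k**4 + 18*k**3 + 25*k**2 + 16*k + 7))·t_k = k*(k**4 + 2*k**3 + k**2 + 3).
s_(k+1) − s_k = 5*k**4 + 18*k**3 + 25*k**2 + 16*k + 7 = t_k.
Σ_(k=1)^n t_k = s_(n+1) − s_(1) = (n**5 + 7*n**4 + 19*n**3 + 25*n**2 + 19*n + 7) − (7), i.e. n*(n**4 + 7*n**3 + 19*n**2 + 25*n + 19).

S(n) = n \left(n^{4} + 7 n^{3} + 19 n^{2} + 25 n + 19\right)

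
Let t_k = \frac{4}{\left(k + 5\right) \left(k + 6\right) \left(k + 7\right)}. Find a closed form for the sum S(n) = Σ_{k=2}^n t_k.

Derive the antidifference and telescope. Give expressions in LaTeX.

Compute t_(k+1)/t_k: get (k + 5)/(k + 8).
Factor: A=k + 5; B=k + 8; C=1.
Set up (k + 5)·f(k+1) − (k + 7)·f(k) − (1) = 0.
From deg A=1, deg B=1, deg C=0: d=2.
A polynomial solution: f(k) = k*(k + 11)/60.
So s_k = (B(k−1)f/C)·t_k = (k*(k + 7)*(k + 11)/60)·t_k = k*(k + 11)/(15*(k + 5)*(k + 6)).
Δs = 4/(k**3 + 18*k**2 + 107*k + 210), as required.
Telescope: S(n) = s_(n+1) − s_(2) = (n**2 + 13*n + 12)/(15*(n**2 + 13*n + 42)) − (13/420) = (n**2 + 13*n - 14)/(28*(n**2 + 13*n + 42)).

S(n) = \frac{n^{2} + 13 n - 14}{28 \left(n^{2} + 13 n + 42\right)}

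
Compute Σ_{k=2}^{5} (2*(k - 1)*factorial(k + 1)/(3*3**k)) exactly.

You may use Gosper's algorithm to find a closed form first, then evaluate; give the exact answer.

Compute t_(k+1)/t_k: get k*(k + 2)/(3*(k - 1)).
Take A(k)=k/3 + 2/3, B(k)=1, C(k)=k - 1.
f must satisfy (k/3 + 2/3)·f(k+1) − (1)·f(k) = k - 1.
d = 0 from the (1,0,1) case.
Coefficient equations give f(k) = 3.
Certificate R = B(k−1)f/C = 3/(k - 1) gives s_k = 2*factorial(k + 1)/3**k.
Δs = 2*(k - 1)*factorial(k + 1)/(3*3**k), as required.
Sum = s_(6) − s_(2); s_(6) = 1120/81, s_(2) = 4/3 ⇒ 1012/81.

Σ = 1012/81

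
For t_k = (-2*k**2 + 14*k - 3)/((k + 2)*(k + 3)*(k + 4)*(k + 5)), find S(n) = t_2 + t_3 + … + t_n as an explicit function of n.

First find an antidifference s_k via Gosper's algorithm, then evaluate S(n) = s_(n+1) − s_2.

S(n) = (-n**3 + 36*n**2 + n - 36)/(24*(n**3 + 12*n**2 + 47*n + 60))

The ratio is -(k + 2)*(14*k - 2*(k + 1)**2 + 11)/((k + 6)*(2*k**2 - 14*k + 3)).
Gosper form: A/B · C(k+1)/C(k) with A=k + 2, B=k + 6, C=k**2 - 7*k + 3/2.
Key eq: (k + 2)·f(k+1) = (k + 5)·f(k) + (k**2 - 7*k + 3/2).
d = 3 from the (1,1,2) case.
Solve for f: f(k) = k*(k - 37)*(k - 2)/48 (degree 3 ≤ 3).
Certificate R = B(k−1)f/C = k*(k - 37)*(k - 2)*(k + 5)/(24*(2*k**2 - 14*k + 3)) gives s_k = k*(-k**2 + 39*k - 74)/(24*(k + 2)*(k + 3)*(k + 4)).
s_(k+1) − s_k = (-2*k**2 + 14*k - 3)/(k**4 + 14*k**3 + 71*k**2 + 154*k + 120) = t_k.
Σ_(k=2)^n t_k = s_(n+1) − s_(2) = ((-n**3 + 36*n**2 + n - 36)/(24*(n**3 + 12*n**2 + 47*n + 60))) − (0), i.e. (-n**3 + 36*n**2 + n - 36)/(24*(n**3 + 12*n**2 + 47*n + 60)).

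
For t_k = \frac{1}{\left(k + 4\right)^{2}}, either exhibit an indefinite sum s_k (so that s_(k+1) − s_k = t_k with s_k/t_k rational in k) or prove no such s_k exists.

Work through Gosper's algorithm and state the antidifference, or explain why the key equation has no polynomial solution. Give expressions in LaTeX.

Compute t_(k+1)/t_k: get (k + 4)**2/(k + 5)**2.
A = k**2 + 8*k + 16, B = k**2 + 10*k + 25, C = 1.
Solve (k**2 + 8*k + 16)·f(k+1) − (k**2 + 8*k + 16)·f(k) = 1.
d = 0 from the (2,2,0) case.
f = c0 ⇒ A·f(k+1) − B(k−1)·f(k) − C = -1. The system {-1 = 0} is inconsistent; no antidifference.

none (Gosper's algorithm certifies no s_k)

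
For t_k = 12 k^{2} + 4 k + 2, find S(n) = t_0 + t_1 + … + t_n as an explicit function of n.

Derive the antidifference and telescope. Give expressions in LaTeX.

Step 1: r(k) = (6*k**2 + 14*k + 9)/(6*k**2 + 2*k + 1).
Normal form (A,B,C) = (1, 1, k**2 + k/3 + 1/6).
Need (1)·f(k+1) − (1)·f(k) = k**2 + k/3 + 1/6.
Degrees (0,0,2) ⇒ d ≤ 3.
Solving with deg f ≤ 3: f(k) = k*(2*k**2 - 2*k + 1)/6.
Certificate R = B(k−1)f/C = k*(2*k**2 - 2*k + 1)/(6*k**2 + 2*k + 1) gives s_k = 2*k*(2*k**2 - 2*k + 1).
Δs = 12*k**2 + 4*k + 2, as required.
Σ_(k=0)^n t_k = s_(n+1) − s_(0) = (4*n**3 + 8*n**2 + 6*n + 2) − (0), i.e. 4*n**3 + 8*n**2 + 6*n + 2.

S(n) = 4 n^{3} + 8 n^{2} + 6 n + 2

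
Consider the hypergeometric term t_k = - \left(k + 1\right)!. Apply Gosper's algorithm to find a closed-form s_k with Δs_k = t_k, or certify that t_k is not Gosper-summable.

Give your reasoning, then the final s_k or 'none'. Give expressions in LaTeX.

none (Gosper's algorithm certifies no s_k)

Step 1: r(k) = k + 2.
Gosper form: A/B · C(k+1)/C(k) with A=k + 2, B=1, C=1.
f must satisfy (k + 2)·f(k+1) − (1)·f(k) = 1.
deg f ≤ -1 (via 1,0,0).
Bound -1 < 0, so the key equation has no polynomial solution.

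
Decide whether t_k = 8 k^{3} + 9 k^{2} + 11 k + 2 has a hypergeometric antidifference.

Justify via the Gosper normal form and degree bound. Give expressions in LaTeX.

Yes. s_k = k \left(2 k^{3} - k^{2} + 3 k - 2\right).

Ratio r(k) = (8*k**3 + 33*k**2 + 53*k + 30)/(8*k**3 + 9*k**2 + 11*k + 2).
Take A(k)=1, B(k)=1, C(k)=k**3 + 9*k**2/8 + 11*k/8 + 1/4.
Key eq: (1)·f(k+1) = (1)·f(k) + (k**3 + 9*k**2/8 + 11*k/8 + 1/4).
deg f ≤ 4 (via 0,0,3).
A polynomial solution: f(k) = k*(2*k**3 - k**2 + 3*k - 2)/8.
Get s_k = R·t_k = k*(2*k**3 - k**2 + 3*k - 2) with R(k) = B(k−1)f(k)/C(k) = k*(2*k**3 - k**2 + 3*k - 2)/(8*k**3 + 9*k**2 + 11*k + 2).
Check: Δs_k = 8*k**3 + 9*k**2 + 11*k + 2. ✓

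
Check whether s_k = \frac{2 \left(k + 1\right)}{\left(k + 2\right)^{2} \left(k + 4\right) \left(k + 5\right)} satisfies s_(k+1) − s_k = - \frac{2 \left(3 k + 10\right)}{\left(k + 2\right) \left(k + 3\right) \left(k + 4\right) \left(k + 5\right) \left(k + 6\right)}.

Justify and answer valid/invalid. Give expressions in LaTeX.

Invalid: residual \frac{2 \left(4 k^{2} + 25 k + 38\right)}{k^{7} + 25 k^{6} + 261 k^{5} + 1475 k^{4} + 4874 k^{3} + 9420 k^{2} + 9864 k + 4320} ≠ 0.

s_(k+1) = 2*(k + 2)/((k + 3)**2*(k + 5)*(k + 6))
s_(k+1) − s_k = 2*(-(k + 1)*(k + 3)**2*(k + 6) + (k + 2)**3*(k + 4))/((k + 2)**2*(k + 3)**2*(k + 4)*(k + 5)*(k + 6))
(s_(k+1) − s_k) − t_k = 2*(4*k**2 + 25*k + 38)/(k**7 + 25*k**6 + 261*k**5 + 1475*k**4 + 4874*k**3 + 9420*k**2 + 9864*k + 4320)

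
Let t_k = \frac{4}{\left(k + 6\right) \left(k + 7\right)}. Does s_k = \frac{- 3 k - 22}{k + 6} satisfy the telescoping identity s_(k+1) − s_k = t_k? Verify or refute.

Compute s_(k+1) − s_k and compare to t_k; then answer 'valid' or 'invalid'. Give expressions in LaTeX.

s_(k+1) = (-3*k - 25)/(k + 7)
s_(k+1) − s_k = 4/(k**2 + 13*k + 42)
(s_(k+1) − s_k) − t_k = 0

Valid: the claim telescopes to t_k.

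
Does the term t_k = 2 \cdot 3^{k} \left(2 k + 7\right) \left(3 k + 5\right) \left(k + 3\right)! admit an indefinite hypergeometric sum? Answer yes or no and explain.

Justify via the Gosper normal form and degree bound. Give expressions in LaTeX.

Yes. s_k = 2 \cdot 3^{k} \left(2 k + 1\right) \left(k + 3\right)!.

The ratio is 3*(k + 4)*(2*k + 9)*(3*k + 8)/((2*k + 7)*(3*k + 5)).
Normal form (A,B,C) = (3*k + 12, 1, k**2 + 31*k/6 + 35/6).
Solve (3*k + 12)·f(k+1) − (1)·f(k) = k**2 + 31*k/6 + 35/6.
deg f ≤ 1 (via 1,0,2).
Solving with deg f ≤ 1: f(k) = (2*k + 1)/6.
Get s_k = R·t_k = 2*3**k*(2*k + 1)*factorial(k + 3) with R(k) = B(k−1)f(k)/C(k) = (2*k + 1)/((2*k + 7)*(3*k + 5)).
Check: Δs_k = 2*3**k*(2*k + 7)*(3*k + 5)*factorial(k + 3). ✓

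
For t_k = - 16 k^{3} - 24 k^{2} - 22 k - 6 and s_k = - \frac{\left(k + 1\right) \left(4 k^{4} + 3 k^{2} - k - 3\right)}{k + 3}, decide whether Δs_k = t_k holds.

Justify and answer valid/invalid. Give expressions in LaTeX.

Invalid: residual \frac{2 \left(12 k^{4} + 72 k^{3} + 91 k^{2} + 73 k + 21\right)}{k^{2} + 7 k + 12} ≠ 0.

s_(k+1) = (k + 2)*(k - 4*(k + 1)**4 - 3*(k + 1)**2 + 4)/(k + 4)
s_(k+1) − s_k = 2*(-8*k**5 - 56*k**4 - 119*k**3 - 133*k**2 - 80*k - 15)/(k**2 + 7*k + 12)
(s_(k+1) − s_k) − t_k = 2*(12*k**4 + 72*k**3 + 91*k**2 + 73*k + 21)/(k**2 + 7*k + 12)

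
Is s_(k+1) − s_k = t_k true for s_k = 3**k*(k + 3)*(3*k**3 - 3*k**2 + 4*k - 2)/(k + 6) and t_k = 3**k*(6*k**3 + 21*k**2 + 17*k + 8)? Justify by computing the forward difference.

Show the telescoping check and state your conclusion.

s_(k+1) = 3**(k + 1)*(3*k**4 + 18*k**3 + 31*k**2 + 30*k + 8)/(k + 7)
s_(k+1) − s_k = 3**k*(6*k**5 + 81*k**4 + 380*k**3 + 673*k**2 + 500*k + 186)/(k**2 + 13*k + 42)
(s_(k+1) − s_k) − t_k = 3**(k + 1)*(-6*k**4 - 54*k**3 - 146*k**2 - 106*k - 50)/(k**2 + 13*k + 42)

Invalid: residual 3**(k + 1)*(-6*k**4 - 54*k**3 - 146*k**2 - 106*k - 50)/(k**2 + 13*k + 42) ≠ 0.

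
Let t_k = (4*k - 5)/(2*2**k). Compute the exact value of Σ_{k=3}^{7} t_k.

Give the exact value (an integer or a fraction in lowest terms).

Σ = 321/256

Compute t_(k+1)/t_k: get (4*k - 1)/(2*(4*k - 5)).
A = 1/2, B = 1, C = k - 5/4.
Set up (1/2)·f(k+1) − (1)·f(k) − (k - 5/4) = 0.
From deg A=0, deg B=0, deg C=1: d=1.
Solving with deg f ≤ 1: f(k) = -(4*k - 1)/2.
Get s_k = R·t_k = (1 - 4*k)/2**k with R(k) = B(k−1)f(k)/C(k) = -2*(4*k - 1)/(4*k - 5).
s_(k+1) − s_k = (4*k - 5)/(2*2**k) = t_k.
Evaluate s at k=8 and k=3: -31/256 and -11/8; difference 321/256.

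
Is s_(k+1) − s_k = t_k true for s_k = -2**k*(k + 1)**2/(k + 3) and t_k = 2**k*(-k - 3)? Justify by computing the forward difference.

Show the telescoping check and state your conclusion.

s_(k+1) = -2**(k + 1)*(k + 2)**2/(k + 4)
s_(k+1) − s_k = 2**k*(-k**3 - 8*k**2 - 23*k - 20)/(k**2 + 7*k + 12)
(s_(k+1) − s_k) − t_k = 2**(k + 1)*(k**2 + 5*k + 8)/(k**2 + 7*k + 12)

Invalid: residual 2**(k + 1)*(k**2 + 5*k + 8)/(k**2 + 7*k + 12) ≠ 0.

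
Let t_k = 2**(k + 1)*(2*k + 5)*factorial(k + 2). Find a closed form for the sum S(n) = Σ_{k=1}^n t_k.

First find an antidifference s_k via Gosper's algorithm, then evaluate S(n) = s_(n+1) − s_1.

The ratio is 2*(k + 3)*(2*k + 7)/(2*k + 5).
So A=2*k + 6 and B=1, with C=k + 5/2.
Set up (2*k + 6)·f(k+1) − (1)·f(k) − (k + 5/2) = 0.
deg f ≤ 0 (via 1,0,1).
Solve for f: f(k) = 1/2 (degree 0 ≤ 0).
Get s_k = R·t_k = 2**(k + 1)*factorial(k + 2) with R(k) = B(k−1)f(k)/C(k) = 1/(2*k + 5).
Verify: 2**(k + 1)*(2*k + 5)*factorial(k + 2) matches t_k.
Telescope: S(n) = s_(n+1) − s_(1) = 2**(n + 2)*factorial(n + 3) − (24) = 4*2**n*factorial(n + 3) - 24.

S(n) = 4*2**n*factorial(n + 3) - 24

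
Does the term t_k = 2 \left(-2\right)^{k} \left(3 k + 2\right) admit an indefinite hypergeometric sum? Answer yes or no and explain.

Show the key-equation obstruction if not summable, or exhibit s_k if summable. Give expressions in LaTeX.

Yes. s_k = \left(-2\right)^{k + 1} k.

Ratio r(k) = 2*(-3*k - 5)/(3*k + 2).
A = -2, B = 1, C = k + 2/3.
Key eq: (-2)·f(k+1) = (1)·f(k) + (k + 2/3).
Degrees (0,0,1) ⇒ d ≤ 1.
Coefficient equations give f(k) = -k/3.
Then R = B(k−1)f/C = -k/(3*k + 2), so s_k = R(k)·t_k = (-2)**(k + 1)*k.
Check: Δs_k = 2*(-2)**k*(3*k + 2). ✓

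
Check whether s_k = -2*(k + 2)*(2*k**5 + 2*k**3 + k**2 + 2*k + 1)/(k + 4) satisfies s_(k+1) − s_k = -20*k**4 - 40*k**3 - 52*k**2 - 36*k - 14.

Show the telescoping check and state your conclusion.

Invalid: residual 4*(8*k**5 + 60*k**4 + 104*k**3 + 121*k**2 + 77*k + 27)/(k**2 + 9*k + 20) ≠ 0.

s_(k+1) = -2*(k + 3)*(2*k + 2*(k + 1)**5 + 2*(k + 1)**3 + (k + 1)**2 + 3)/(k + 5)
s_(k+1) − s_k = 2*(-10*k**6 - 94*k**5 - 286*k**4 - 444*k**3 - 447*k**2 - 269*k - 86)/(k**2 + 9*k + 20)
(s_(k+1) − s_k) − t_k = 4*(8*k**5 + 60*k**4 + 104*k**3 + 121*k**2 + 77*k + 27)/(k**2 + 9*k + 20)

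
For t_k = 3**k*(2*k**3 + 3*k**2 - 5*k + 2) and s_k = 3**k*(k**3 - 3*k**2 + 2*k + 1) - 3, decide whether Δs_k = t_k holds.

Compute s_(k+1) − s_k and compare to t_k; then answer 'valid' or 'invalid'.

s_(k+1) = 3*3**k*k**3 - 3*3**k*k + 3*3**k - 3
s_(k+1) − s_k = 3**k*(2*k**3 + 3*k**2 - 5*k + 2)
(s_(k+1) − s_k) − t_k = 0

Valid: the claim telescopes to t_k.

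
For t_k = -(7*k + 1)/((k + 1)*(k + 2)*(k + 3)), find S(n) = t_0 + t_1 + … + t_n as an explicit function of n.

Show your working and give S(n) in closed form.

r(k) = (k + 1)*(7*k + 8)/((k + 4)*(7*k + 1)) after simplifying.
Gosper form: A/B · C(k+1)/C(k) with A=k + 1, B=k + 4, C=k + 1/7.
Set up (k + 1)·f(k+1) − (k + 3)·f(k) − (k + 1/7) = 0.
Bound: deg f ≤ 2.
Solve for f: f(k) = k*(2*k - 1)/7 (degree 2 ≤ 2).
R(k) = B(k−1)·f(k)/C(k) = k*(k + 3)*(2*k - 1)/(7*k + 1); s_k = R·t_k = k*(1 - 2*k)/((k + 1)*(k + 2)).
Check: Δs_k = (-7*k - 1)/(k**3 + 6*k**2 + 11*k + 6). ✓
Telescope: S(n) = s_(n+1) − s_(0) = (-2*n**2 - 3*n - 1)/(n**2 + 5*n + 6) − (0) = (-2*n**2 - 3*n - 1)/(n**2 + 5*n + 6).

S(n) = (-2*n**2 - 3*n - 1)/(n**2 + 5*n + 6)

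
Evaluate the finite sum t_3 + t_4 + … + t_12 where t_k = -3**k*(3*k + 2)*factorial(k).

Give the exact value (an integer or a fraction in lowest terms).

Σ = -9927882482918238

t_(k+1)/t_k = 3*(k + 1)*(3*k + 5)/(3*k + 2).
A = 3*k + 3, B = 1, C = k + 2/3.
Solve (3*k + 3)·f(k+1) − (1)·f(k) = k + 2/3.
deg f ≤ 0 (via 1,0,1).
Match coefficients ⇒ f(k) = 1/3.
Certificate R = B(k−1)f/C = 1/(3*k + 2) gives s_k = -3**k*factorial(k).
Δs = -3**k*(3*k + 2)*factorial(k), as required.
Telescoping: Σ = s_(13) − s_(3) = -9927882482918400 − (-162) = -9927882482918238.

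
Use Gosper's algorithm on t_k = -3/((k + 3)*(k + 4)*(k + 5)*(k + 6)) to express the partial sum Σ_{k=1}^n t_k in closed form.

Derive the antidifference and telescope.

Compute t_(k+1)/t_k: get (k + 3)/(k + 7).
Gosper form: A/B · C(k+1)/C(k) with A=k + 3, B=k + 7, C=1.
Set up (k + 3)·f(k+1) − (k + 6)·f(k) − (1) = 0.
deg f ≤ 3 (via 1,1,0).
Solving with deg f ≤ 3: f(k) = k*(k**2 + 12*k + 47)/180.
R(k) = B(k−1)·f(k)/C(k) = k*(k + 6)*(k**2 + 12*k + 47)/180; s_k = R·t_k = k*(-k**2 - 12*k - 47)/(60*(k + 3)*(k + 4)*(k + 5)).
Verify: -3/(k**4 + 18*k**3 + 119*k**2 + 342*k + 360) matches t_k.
Evaluate: s_(n+1) = (-n**3 - 15*n**2 - 74*n - 60)/(60*(n**3 + 15*n**2 + 74*n + 120)); subtract s_(1) = -1/120 ⇒ S(n) = n*(-n**2 - 15*n - 74)/(120*(n**3 + 15*n**2 + 74*n + 120)).

S(n) = n*(-n**2 - 15*n - 74)/(120*(n**3 + 15*n**2 + 74*n + 120))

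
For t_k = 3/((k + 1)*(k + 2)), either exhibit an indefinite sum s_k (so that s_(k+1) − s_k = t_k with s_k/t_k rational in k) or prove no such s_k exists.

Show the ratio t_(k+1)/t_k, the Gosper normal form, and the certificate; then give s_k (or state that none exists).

Compute t_(k+1)/t_k: get (k + 1)/(k + 3).
So A=k + 1 and B=k + 3, with C=1.
Set up (k + 1)·f(k+1) − (k + 2)·f(k) − (1) = 0.
d = 1 from the (1,1,0) case.
Coefficient equations give f(k) = k.
Certificate R = B(k−1)f/C = k*(k + 2) gives s_k = 3*k/(k + 1).
Check: Δs_k = 3/(k**2 + 3*k + 2). ✓

s_k = 3*k/(k + 1)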